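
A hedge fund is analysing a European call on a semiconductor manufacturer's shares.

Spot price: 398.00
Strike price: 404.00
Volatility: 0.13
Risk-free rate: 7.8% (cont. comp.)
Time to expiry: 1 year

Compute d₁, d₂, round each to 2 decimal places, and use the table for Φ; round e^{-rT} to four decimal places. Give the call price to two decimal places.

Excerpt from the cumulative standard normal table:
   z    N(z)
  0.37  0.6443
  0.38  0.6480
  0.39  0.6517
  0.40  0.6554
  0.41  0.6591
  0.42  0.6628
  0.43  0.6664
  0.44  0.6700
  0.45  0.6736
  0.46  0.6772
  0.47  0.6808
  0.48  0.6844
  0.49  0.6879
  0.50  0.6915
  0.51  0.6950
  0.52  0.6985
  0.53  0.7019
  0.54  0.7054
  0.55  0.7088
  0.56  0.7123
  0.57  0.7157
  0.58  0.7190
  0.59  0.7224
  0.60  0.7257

34.41

σ√T = 0.13 × 1.0000 = 0.1300
d₁ = [ln(398/404) + (0.078 + ½·0.13²)·1] / (σ√T) = (-0.0150 + 0.0864) / 0.1300 = 0.5499 which rounds to 0.55
d₂ = 0.5499 − 0.1300 = 0.4199 which rounds to 0.42
e^(−rT) = e^(−0.078·1) = 0.9250
N(d₁) = N(0.55) = 0.7088;  N(d₂) = N(0.42) = 0.6628
C = 398·0.7088 − 404·0.9250·0.6628 = 282.1024 − 247.6884 = 34.4140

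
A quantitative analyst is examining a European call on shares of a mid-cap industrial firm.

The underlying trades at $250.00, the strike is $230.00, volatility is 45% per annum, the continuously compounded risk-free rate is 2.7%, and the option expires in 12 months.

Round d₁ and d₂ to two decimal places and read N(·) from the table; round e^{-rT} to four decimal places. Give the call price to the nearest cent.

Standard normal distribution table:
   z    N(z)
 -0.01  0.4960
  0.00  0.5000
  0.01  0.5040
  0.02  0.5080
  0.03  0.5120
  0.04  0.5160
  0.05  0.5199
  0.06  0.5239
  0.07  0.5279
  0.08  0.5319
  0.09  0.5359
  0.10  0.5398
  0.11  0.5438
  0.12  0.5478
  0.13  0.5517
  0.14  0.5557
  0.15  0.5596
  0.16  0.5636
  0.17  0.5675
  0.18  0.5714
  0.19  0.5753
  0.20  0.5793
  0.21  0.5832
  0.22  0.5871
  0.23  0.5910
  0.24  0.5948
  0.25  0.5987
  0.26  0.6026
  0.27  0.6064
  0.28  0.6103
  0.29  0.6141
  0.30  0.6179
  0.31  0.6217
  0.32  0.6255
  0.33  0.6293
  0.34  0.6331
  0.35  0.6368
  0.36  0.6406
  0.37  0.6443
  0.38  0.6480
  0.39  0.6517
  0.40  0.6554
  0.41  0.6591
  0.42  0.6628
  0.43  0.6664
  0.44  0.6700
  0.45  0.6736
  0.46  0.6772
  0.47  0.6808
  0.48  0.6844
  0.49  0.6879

σ√T = 0.45 × 1.0000 = 0.4500
d₁ = [ln(250/230) + (0.027 + 0.45²/2)·1] / 0.4500 = [0.0834 + 0.1283] / 0.4500 = 0.4703 which rounds to 0.47
d₂ = d₁ − σ√T = 0.4703 − 0.4500 = 0.0203 which rounds to 0.02
e^(−rT) = e^(−0.027·1) = 0.9734
N(d₁) = N(0.47) = 0.6808;  N(d₂) = N(0.02) = 0.5080
C = 250·0.6808 − 230·0.9734·0.5080 = 170.2000 − 113.7321 = 56.4679

$56.47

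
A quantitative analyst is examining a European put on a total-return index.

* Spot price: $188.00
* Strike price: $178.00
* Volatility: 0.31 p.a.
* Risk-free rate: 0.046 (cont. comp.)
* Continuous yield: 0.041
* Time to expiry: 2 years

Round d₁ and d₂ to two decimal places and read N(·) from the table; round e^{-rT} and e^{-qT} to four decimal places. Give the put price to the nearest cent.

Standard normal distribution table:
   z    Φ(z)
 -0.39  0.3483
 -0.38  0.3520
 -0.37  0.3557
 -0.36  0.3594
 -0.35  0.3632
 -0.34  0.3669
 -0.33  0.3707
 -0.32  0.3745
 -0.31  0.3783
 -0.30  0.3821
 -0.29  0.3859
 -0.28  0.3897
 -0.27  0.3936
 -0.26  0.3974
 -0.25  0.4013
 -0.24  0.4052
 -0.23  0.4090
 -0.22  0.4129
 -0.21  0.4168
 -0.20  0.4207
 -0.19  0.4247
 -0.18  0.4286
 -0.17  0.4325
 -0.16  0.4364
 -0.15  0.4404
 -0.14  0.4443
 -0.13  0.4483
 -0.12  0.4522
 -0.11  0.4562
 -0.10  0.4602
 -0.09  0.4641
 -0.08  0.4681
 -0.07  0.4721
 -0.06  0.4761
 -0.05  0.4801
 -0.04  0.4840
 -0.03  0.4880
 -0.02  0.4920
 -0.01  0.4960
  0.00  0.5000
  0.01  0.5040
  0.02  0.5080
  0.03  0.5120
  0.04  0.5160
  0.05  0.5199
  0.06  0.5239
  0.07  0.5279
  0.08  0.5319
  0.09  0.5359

σ√T = 0.31 × 1.4142 = 0.4384
d₁ = [ln(188/178) + (0.046 − 0.041 + ½·0.31²)·2] / (σ√T) = (0.0547 + 0.1061) / 0.4384 = 0.3667 ≈ 0.37
d₂ = 0.3667 − 0.4384 = -0.0717 ≈ -0.07
exp(−qT) = exp(−0.041·2) = 0.9213;  exp(−rT) = exp(−0.046·2) = 0.9121
N(−d₂) = N(0.07) = 0.5279;  N(−d₁) = N(-0.37) = 0.3557
P = 178·0.9121·0.5279 − 188·0.9213·0.3557 = 85.7066 − 61.6088 = 24.0978

$24.10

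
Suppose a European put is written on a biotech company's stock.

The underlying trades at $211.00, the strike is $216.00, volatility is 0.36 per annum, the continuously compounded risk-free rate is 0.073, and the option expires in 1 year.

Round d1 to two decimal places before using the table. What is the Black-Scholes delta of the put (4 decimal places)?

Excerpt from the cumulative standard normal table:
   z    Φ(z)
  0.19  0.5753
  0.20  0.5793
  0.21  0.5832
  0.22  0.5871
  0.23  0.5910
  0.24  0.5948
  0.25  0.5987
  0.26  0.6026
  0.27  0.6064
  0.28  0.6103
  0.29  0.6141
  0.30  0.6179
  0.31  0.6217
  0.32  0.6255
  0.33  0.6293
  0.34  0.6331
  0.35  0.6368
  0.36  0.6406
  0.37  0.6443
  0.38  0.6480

-0.3745

σ√T = 0.36 × 1.0000 = 0.3600
ln(S/K) + (r + σ²/2)T = ln(211/216) + (0.073 + 0.36²/2)·1 = -0.0234 + 0.1378 = 0.1144
d₁ = 0.1144 / 0.3600 = 0.3177 ⇒ 0.32
N(d₁) = N(0.32) = 0.6255
Δ_put = N(d₁) − 1 = 0.6255 − 1 = -0.3745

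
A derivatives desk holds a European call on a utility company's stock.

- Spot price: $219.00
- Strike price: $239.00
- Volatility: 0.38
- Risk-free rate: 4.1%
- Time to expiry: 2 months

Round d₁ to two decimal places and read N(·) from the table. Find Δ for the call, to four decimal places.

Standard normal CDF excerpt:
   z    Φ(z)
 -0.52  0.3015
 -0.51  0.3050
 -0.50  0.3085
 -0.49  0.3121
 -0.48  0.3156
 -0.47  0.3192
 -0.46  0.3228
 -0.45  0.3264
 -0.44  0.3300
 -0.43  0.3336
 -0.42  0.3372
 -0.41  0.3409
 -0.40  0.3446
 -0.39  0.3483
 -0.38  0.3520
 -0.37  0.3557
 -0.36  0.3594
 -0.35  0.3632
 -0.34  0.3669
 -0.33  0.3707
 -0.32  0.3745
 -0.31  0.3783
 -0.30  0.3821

σ√T = 0.38·√0.1667 = 0.1551
d₁ = [ln(219/239) + (0.041 + ½·0.38²)·0.1667] / (σ√T) = (-0.0874 + 0.0189) / 0.1551 = -0.4417 ⇒ -0.44
N(d₁) = N(-0.44) = 0.3300
Δ_call = N(d₁) = 0.3300

0.3300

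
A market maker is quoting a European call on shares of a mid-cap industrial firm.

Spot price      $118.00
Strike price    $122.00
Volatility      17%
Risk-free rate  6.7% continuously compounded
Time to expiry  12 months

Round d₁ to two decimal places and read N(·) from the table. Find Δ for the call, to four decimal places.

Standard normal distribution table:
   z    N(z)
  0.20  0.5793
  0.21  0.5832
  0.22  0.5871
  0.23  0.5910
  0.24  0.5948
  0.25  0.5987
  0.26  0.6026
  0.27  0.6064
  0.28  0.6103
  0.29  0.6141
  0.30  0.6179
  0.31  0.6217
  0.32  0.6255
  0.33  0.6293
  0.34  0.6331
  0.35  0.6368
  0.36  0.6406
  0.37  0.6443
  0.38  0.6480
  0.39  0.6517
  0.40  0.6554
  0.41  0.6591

T = 1;  σ√T = 0.1700
d₁ = [ln(118/122) + (0.067 + 0.17²/2)·1] / 0.1700 = [-0.0333 + 0.0815] / 0.1700 = 0.2830 which rounds to 0.28
N(d₁) = N(0.28) = 0.6103
Δ_call = N(d₁) = 0.6103

0.6103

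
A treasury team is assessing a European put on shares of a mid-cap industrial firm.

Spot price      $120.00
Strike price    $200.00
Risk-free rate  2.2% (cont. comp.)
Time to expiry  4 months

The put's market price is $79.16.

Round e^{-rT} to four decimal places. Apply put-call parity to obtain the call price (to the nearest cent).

$0.62

e^(−rT) = e^(−0.022·0.3333) = 0.9927
Put-call parity: C − P = S − K·e^(−rT) = 120 − 200·0.9927 = 120 − 198.5400 = -78.5400
C = P + (C − P) = 79.16 + (-78.5400) = 0.6200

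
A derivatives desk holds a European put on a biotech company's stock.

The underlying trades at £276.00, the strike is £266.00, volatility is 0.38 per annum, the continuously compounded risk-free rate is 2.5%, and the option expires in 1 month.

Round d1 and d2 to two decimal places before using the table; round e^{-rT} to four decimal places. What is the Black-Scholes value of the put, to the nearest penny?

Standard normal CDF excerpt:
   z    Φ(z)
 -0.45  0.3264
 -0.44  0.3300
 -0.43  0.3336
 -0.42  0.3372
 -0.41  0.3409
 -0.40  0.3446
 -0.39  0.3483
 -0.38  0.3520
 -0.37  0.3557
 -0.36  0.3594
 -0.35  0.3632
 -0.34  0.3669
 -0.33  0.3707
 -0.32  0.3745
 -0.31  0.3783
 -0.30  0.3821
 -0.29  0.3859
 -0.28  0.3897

£7.34

σ√T = 0.38 × 0.2887 = 0.1097
d₁ = [ln(276/266) + (0.025 + 0.38²/2)·0.08333] / 0.1097 = [0.0369 + 0.0081] / 0.1097 = 0.4103 → 0.41
d₂ = d₁ − σ√T = 0.4103 − 0.1097 = 0.3006 → 0.30
exp(−rT) = exp(−0.025·0.08333) = 0.9979
N(−d₂) = N(-0.30) = 0.3821;  N(−d₁) = N(-0.41) = 0.3409
P = 266·0.9979·0.3821 − 276·0.3409 = 101.4252 − 94.0884 = 7.3368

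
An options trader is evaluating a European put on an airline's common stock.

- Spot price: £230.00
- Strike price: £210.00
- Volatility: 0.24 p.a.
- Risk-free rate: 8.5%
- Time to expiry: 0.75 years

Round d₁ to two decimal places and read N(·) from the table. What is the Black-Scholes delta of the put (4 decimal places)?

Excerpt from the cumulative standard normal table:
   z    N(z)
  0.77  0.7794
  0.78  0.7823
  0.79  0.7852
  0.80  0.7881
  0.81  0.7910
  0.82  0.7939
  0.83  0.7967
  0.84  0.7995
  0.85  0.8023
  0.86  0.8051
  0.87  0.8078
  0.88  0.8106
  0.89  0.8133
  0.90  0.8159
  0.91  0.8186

-0.1977

σ√T = 0.24·√0.75 = 0.2078
d₁ = [ln(230/210) + (0.085 + 0.24²/2)·0.75] / 0.2078 = [0.0910 + 0.0854] / 0.2078 = 0.8483 ⇒ 0.85
N(d₁) = N(0.85) = 0.8023
Δ_put = N(d₁) − 1 = 0.8023 − 1 = -0.1977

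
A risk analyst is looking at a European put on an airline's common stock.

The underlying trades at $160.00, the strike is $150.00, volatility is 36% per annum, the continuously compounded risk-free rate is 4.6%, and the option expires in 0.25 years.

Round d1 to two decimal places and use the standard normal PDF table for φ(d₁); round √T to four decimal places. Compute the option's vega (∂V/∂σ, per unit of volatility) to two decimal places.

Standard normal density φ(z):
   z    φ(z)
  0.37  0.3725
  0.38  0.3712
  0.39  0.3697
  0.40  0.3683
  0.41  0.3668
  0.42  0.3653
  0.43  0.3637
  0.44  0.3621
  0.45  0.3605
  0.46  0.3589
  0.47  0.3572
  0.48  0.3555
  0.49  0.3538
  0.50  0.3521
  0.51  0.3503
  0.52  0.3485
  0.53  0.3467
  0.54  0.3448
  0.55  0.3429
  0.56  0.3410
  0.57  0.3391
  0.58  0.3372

σ√T = 0.36·√0.25 = 0.1800
d₁ = [ln(160/150) + (0.046 + 0.36²/2)·0.25] / 0.1800 = [0.0645 + 0.0277] / 0.1800 = 0.5124 which rounds to 0.51
√T = √0.25 = 0.5000
φ(d₁) = φ(0.51) = 0.3503
vega = S·φ(d₁)·√T = 160·0.3503·0.5000 = 28.0240

28.02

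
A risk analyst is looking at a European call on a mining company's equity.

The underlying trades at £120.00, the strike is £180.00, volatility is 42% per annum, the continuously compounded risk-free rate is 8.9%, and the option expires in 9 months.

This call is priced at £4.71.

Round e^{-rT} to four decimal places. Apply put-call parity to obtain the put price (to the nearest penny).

£53.08

e^(−rT) = e^(−0.089·0.75) = 0.9354
Put-call parity: C − P = S − K·e^(−rT) = 120 − 180·0.9354 = 120 − 168.3720 = -48.3720
P = C − (C − P) = 4.71 − (-48.3720) = 53.0820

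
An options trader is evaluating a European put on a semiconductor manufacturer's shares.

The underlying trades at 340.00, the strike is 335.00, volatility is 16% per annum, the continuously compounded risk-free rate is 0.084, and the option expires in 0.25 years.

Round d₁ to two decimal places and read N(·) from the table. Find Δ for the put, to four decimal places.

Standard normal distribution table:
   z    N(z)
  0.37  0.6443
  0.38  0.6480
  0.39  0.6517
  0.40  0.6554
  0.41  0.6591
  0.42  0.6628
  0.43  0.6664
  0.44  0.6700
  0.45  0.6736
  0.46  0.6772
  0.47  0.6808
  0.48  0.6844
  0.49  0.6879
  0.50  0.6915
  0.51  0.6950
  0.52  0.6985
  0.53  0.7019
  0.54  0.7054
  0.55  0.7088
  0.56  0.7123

-0.3121

σ√T = 0.16 × 0.5000 = 0.0800
ln(S/K) + (r + σ²/2)T = ln(340/335) + (0.084 + 0.16²/2)·0.25 = 0.0148 + 0.0242 = 0.0390
d₁ = 0.0390 / 0.0800 = 0.4877 which rounds to 0.49
N(d₁) = N(0.49) = 0.6879
Δ_put = N(d₁) − 1 = 0.6879 − 1 = -0.3121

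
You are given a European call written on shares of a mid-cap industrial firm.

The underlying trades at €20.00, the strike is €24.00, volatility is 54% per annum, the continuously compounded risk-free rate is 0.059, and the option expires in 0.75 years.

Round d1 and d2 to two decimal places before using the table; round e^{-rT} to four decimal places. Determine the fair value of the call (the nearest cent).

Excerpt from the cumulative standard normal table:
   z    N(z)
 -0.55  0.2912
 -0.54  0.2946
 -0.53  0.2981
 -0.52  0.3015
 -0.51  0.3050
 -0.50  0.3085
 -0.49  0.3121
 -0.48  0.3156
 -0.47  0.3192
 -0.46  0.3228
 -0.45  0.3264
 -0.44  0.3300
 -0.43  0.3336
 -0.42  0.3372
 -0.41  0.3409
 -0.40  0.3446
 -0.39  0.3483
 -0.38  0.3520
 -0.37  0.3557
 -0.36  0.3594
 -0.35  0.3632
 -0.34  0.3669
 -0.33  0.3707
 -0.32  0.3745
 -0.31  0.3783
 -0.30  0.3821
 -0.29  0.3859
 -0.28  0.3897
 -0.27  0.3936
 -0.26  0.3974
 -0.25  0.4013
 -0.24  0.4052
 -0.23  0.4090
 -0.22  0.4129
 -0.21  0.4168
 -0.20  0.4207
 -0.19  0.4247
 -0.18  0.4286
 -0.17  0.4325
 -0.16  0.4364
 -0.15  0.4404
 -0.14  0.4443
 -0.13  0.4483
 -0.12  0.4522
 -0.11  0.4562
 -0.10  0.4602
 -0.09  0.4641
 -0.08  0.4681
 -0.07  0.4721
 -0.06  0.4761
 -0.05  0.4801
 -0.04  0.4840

T = 0.75;  σ√T = 0.4677
d₁ = [ln(20/24) + (0.059 + 0.54²/2)·0.75] / 0.4677 = [-0.1823 + 0.1536] / 0.4677 = -0.0614 → -0.06
d₂ = d₁ − σ√T = -0.0614 − 0.4677 = -0.5291 → -0.53
e^(−rT) = e^(−0.059·0.75) = 0.9567
N(d₁) = N(-0.06) = 0.4761;  N(d₂) = N(-0.53) = 0.2981
C = 20·0.4761 − 24·0.9567·0.2981 = 9.5220 − 6.8446 = 2.6774

€2.68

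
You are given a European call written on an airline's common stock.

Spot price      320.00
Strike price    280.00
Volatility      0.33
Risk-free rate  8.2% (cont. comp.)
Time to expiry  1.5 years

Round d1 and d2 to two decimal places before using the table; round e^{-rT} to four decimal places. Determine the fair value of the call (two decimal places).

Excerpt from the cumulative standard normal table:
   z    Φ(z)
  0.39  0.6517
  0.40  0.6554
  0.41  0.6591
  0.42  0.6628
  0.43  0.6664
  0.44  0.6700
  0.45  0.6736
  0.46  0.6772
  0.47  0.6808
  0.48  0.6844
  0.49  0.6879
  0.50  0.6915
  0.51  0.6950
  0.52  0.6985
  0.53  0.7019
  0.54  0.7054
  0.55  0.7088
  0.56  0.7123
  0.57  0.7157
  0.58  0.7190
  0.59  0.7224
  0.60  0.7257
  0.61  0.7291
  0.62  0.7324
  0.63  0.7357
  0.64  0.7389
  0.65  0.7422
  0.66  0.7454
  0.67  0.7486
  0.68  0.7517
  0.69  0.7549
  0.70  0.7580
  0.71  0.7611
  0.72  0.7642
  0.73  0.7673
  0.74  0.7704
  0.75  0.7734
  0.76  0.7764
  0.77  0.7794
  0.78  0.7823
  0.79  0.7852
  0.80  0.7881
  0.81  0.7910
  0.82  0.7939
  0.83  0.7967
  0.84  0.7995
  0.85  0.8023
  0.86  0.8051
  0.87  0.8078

90.84

σ√T = 0.33·√1.5 = 0.4042
d₁ = [ln(320/280) + (0.082 + 0.33²/2)·1.5] / 0.4042 = [0.1335 + 0.2047] / 0.4042 = 0.8368 → 0.84
d₂ = d₁ − σ√T = 0.8368 − 0.4042 = 0.4326 → 0.43
e^(−rT) = e^(−0.082·1.5) = 0.8843
N(d₁) = N(0.84) = 0.7995;  N(d₂) = N(0.43) = 0.6664
C = 320·0.7995 − 280·0.8843·0.6664 = 255.8400 − 165.0033 = 90.8367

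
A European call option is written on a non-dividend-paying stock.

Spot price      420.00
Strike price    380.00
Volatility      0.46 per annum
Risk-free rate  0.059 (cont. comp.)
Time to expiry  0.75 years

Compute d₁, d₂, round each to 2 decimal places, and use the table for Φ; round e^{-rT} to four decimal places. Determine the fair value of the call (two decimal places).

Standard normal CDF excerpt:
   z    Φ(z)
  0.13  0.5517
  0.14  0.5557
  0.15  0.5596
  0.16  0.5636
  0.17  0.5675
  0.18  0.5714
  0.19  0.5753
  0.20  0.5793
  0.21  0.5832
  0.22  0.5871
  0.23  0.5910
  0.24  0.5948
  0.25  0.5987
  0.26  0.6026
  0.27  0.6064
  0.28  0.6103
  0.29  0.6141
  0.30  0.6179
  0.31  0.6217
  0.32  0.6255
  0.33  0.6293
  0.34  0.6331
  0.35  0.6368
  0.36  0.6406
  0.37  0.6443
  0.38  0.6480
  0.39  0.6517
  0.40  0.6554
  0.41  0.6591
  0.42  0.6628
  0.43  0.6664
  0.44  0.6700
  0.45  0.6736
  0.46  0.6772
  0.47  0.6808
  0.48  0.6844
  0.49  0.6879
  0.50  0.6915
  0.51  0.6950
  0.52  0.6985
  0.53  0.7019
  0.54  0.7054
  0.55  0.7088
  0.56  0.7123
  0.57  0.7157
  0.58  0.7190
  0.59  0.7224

94.27

σ√T = 0.46·√0.75 = 0.3984
d₁ = [ln(420/380) + (0.059 + 0.46²/2)·0.75] / 0.3984 = [0.1001 + 0.1236] / 0.3984 = 0.5615 ≈ 0.56
d₂ = d₁ − σ√T = 0.5615 − 0.3984 = 0.1631 ≈ 0.16
e^(−rT) = e^(−0.059·0.75) = 0.9567
N(d₁) = N(0.56) = 0.7123;  N(d₂) = N(0.16) = 0.5636
C = 420·0.7123 − 380·0.9567·0.5636 = 299.1660 − 204.8945 = 94.2715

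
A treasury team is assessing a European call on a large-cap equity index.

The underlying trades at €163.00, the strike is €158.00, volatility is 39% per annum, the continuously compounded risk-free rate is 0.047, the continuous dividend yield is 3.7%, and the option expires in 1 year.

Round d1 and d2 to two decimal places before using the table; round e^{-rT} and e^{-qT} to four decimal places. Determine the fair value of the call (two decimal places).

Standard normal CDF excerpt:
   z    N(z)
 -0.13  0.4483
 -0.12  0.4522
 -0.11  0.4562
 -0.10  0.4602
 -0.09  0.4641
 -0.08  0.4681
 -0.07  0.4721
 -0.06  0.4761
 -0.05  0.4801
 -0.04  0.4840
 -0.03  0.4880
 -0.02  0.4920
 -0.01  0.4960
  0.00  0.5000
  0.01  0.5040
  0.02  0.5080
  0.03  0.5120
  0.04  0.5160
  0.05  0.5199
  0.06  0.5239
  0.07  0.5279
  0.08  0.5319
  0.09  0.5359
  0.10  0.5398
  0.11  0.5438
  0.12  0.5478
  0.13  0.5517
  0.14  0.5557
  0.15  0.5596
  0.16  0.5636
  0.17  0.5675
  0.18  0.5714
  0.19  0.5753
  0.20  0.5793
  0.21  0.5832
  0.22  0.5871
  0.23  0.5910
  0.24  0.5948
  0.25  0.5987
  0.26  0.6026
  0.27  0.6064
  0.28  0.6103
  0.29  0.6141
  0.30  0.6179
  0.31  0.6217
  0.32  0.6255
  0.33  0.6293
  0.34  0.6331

σ√T = 0.39 × 1.0000 = 0.3900
d₁ = [ln(163/158) + (0.047 − 0.037 + ½·0.39²)·1] / (σ√T) = (0.0312 + 0.0861) / 0.3900 = 0.3005 ⇒ 0.30
d₂ = 0.3005 − 0.3900 = -0.0895 ⇒ -0.09
exp(−qT) = exp(−0.037·1) = 0.9637;  exp(−rT) = exp(−0.047·1) = 0.9541
N(d₁) = N(0.30) = 0.6179;  N(d₂) = N(-0.09) = 0.4641
C = 163·0.9637·0.6179 − 158·0.9541·0.4641 = 97.0616 − 69.9621 = 27.0996

€27.10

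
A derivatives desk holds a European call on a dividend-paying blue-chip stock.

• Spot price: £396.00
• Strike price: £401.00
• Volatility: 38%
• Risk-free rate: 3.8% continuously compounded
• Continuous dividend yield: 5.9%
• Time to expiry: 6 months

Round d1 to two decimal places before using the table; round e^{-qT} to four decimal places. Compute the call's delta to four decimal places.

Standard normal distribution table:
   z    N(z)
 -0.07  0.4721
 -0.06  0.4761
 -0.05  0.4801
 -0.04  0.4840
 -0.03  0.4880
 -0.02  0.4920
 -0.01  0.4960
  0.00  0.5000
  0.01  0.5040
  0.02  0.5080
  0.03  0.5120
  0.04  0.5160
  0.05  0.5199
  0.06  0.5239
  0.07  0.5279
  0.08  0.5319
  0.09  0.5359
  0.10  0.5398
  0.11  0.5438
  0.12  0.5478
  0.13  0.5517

σ√T = 0.38·√0.5 = 0.2687
d₁ = [ln(396/401) + (0.038 − 0.059 + ½·0.38²)·0.5] / (σ√T) = (-0.0125 + 0.0256) / 0.2687 = 0.0486 which rounds to 0.05
N(d₁) = N(0.05) = 0.5199
Δ_call = exp(−qT)·N(d₁) = 0.9709·0.5199 = 0.5048

0.5048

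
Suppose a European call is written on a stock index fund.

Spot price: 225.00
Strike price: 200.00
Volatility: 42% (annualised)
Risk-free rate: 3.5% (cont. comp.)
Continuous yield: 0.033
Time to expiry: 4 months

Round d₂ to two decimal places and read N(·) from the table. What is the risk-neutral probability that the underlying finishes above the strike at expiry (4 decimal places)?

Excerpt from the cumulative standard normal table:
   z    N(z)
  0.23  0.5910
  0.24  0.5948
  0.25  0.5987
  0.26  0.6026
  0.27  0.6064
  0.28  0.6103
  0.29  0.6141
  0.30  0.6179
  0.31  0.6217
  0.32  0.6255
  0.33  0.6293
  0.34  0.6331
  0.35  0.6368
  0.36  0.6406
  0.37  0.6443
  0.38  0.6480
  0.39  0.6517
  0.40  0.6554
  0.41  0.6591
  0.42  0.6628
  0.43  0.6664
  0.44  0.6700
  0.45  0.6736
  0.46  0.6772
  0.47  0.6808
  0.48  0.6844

0.6443

σ√T = 0.42·√0.3333 = 0.2425
d₁ = [ln(225/200) + (0.035 − 0.033 + 0.42²/2)·0.3333] / 0.2425 = [0.1178 + 0.0301] / 0.2425 = 0.6097 which rounds to 0.61
d₂ = d₁ − σ√T = 0.6097 − 0.2425 = 0.3672 which rounds to 0.37
Pr(exercise) under Q = N(d₂) = 0.6443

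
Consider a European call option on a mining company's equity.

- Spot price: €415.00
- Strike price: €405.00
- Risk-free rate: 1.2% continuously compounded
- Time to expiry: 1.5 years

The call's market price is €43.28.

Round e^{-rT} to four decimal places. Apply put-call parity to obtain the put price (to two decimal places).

exp(−rT) = exp(−0.012·1.5) = 0.9822
Put-call parity: C − P = S − K·e^(−rT) = 415 − 405·0.9822 = 415 − 397.7910 = 17.2090
P = C − (C − P) = 43.28 − (17.2090) = 26.0710

€26.07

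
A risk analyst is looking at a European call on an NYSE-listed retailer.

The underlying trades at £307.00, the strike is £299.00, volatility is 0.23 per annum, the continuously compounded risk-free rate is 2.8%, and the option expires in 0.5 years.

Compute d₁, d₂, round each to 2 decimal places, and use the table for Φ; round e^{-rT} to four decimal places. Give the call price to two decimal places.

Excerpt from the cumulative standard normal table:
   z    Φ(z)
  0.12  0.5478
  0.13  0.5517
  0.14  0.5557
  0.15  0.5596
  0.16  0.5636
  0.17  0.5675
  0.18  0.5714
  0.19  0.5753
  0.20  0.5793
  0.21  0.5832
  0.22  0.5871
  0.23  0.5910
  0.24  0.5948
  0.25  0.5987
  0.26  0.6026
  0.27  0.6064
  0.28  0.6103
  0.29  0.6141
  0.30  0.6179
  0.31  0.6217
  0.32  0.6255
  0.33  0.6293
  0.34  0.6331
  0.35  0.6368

T = 0.5;  σ√T = 0.1626
ln(S/K) + (r + σ²/2)T = ln(307/299) + (0.028 + 0.23²/2)·0.5 = 0.0264 + 0.0272 = 0.0536
d₁ = 0.0536 / 0.1626 = 0.3298 ⇒ 0.33
d₂ = d₁ − σ√T = 0.3298 − 0.1626 = 0.1671 ⇒ 0.17
exp(−rT) = exp(−0.028·0.5) = 0.9861
C = 307·N(0.33) − 299·0.9861·N(0.17) = 307·0.6293 − 299·0.9861·0.5675 = 193.1951 − 167.3239 = 25.8712

£25.87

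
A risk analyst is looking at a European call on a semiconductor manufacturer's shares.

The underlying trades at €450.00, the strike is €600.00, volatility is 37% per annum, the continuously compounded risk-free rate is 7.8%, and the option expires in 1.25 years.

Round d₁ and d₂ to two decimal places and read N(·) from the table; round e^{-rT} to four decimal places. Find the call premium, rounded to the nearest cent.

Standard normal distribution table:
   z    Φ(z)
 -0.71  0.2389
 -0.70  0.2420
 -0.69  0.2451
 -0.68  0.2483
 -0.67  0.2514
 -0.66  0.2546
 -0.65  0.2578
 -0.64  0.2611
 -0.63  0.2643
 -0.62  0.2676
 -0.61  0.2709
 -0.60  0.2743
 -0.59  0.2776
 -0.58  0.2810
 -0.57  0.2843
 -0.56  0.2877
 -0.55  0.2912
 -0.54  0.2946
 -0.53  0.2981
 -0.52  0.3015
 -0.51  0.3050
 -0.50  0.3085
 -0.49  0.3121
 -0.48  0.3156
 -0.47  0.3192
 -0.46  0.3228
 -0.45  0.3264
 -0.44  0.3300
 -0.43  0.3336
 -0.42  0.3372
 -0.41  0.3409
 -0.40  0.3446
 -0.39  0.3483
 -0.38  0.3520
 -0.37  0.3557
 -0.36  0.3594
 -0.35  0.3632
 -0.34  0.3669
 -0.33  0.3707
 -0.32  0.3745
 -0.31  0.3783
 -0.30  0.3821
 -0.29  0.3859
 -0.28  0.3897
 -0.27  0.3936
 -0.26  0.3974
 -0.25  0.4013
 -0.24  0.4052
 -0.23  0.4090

€43.76

σ√T = 0.37 × 1.1180 = 0.4137
d₁ = [ln(450/600) + (0.078 + 0.37²/2)·1.25] / 0.4137 = [-0.2877 + 0.1831] / 0.4137 = -0.2529 → -0.25
d₂ = d₁ − σ√T = -0.2529 − 0.4137 = -0.6666 → -0.67
exp(−rT) = exp(−0.078·1.25) = 0.9071
C = 450·N(-0.25) − 600·0.9071·N(-0.67) = 450·0.4013 − 600·0.9071·0.2514 = 180.5850 − 136.8270 = 43.7580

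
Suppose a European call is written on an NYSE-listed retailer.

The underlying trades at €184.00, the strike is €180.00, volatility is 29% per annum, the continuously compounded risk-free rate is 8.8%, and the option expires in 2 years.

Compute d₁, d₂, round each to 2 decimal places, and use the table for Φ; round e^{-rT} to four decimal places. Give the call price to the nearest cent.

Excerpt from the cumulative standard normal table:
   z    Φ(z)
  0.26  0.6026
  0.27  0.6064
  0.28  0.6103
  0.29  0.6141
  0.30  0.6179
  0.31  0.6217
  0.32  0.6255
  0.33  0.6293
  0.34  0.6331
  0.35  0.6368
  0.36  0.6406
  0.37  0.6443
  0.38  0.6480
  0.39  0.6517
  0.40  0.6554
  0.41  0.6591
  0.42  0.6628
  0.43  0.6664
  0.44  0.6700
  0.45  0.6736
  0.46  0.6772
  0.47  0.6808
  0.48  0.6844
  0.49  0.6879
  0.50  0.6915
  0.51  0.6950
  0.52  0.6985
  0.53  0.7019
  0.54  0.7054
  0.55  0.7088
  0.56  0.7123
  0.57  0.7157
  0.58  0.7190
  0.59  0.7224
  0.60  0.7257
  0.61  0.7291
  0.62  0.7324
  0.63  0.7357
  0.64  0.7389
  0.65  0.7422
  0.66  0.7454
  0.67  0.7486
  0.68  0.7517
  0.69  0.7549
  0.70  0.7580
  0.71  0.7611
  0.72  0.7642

σ√T = 0.29·√2 = 0.4101
ln(S/K) + (r + σ²/2)T = ln(184/180) + (0.088 + 0.29²/2)·2 = 0.0220 + 0.2601 = 0.2821
d₁ = 0.2821 / 0.4101 = 0.6878 which rounds to 0.69
d₂ = d₁ − σ√T = 0.6878 − 0.4101 = 0.2777 which rounds to 0.28
exp(−rT) = exp(−0.088·2) = 0.8386
N(d₁) = N(0.69) = 0.7549;  N(d₂) = N(0.28) = 0.6103
C = 184·0.7549 − 180·0.8386·0.6103 = 138.9016 − 92.1236 = 46.7780

€46.78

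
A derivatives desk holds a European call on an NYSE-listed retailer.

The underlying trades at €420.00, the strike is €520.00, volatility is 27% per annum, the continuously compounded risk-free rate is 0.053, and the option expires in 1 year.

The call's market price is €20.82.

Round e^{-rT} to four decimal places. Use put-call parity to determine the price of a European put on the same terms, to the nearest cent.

€93.99

exp(−rT) = exp(−0.053·1) = 0.9484
Put-call parity: C − P = S − K·e^(−rT) = 420 − 520·0.9484 = 420 − 493.1680 = -73.1680
P = C − (C − P) = 20.82 − (-73.1680) = 93.9880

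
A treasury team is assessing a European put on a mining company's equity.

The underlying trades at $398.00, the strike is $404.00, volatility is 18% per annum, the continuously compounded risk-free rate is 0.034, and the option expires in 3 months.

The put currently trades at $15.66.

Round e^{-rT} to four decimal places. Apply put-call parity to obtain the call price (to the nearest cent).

$13.09

e^(−rT) = e^(−0.034·0.25) = 0.9915
Put-call parity: C − P = S − K·e^(−rT) = 398 − 404·0.9915 = 398 − 400.5660 = -2.5660
C = P + (C − P) = 15.66 + (-2.5660) = 13.0940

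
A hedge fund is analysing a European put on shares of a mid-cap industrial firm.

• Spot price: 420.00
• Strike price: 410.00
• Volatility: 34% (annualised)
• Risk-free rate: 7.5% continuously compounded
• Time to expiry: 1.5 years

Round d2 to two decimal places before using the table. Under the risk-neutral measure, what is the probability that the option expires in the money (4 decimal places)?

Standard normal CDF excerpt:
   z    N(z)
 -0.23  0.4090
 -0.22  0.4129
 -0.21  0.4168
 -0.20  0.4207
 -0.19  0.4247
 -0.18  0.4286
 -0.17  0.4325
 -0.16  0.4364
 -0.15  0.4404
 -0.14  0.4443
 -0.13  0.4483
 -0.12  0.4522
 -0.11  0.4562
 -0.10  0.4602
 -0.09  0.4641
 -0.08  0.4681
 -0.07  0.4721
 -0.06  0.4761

0.4522

σ√T = 0.34 × 1.2247 = 0.4164
d₁ = [ln(420/410) + (0.075 + 0.34²/2)·1.5] / 0.4164 = [0.0241 + 0.1992] / 0.4164 = 0.5362 which rounds to 0.54
d₂ = d₁ − σ√T = 0.5362 − 0.4164 = 0.1198 which rounds to 0.12
Pr(exercise) under Q = N(−d₂) = N(-0.12) = 0.4522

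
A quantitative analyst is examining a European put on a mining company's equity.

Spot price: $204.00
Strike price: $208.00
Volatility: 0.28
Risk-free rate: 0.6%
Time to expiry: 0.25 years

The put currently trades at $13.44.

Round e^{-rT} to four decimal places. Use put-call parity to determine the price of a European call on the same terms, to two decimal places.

exp(−rT) = exp(−0.006·0.25) = 0.9985
Put-call parity: C − P = S − K·e^(−rT) = 204 − 208·0.9985 = 204 − 207.6880 = -3.6880
C = P + (C − P) = 13.44 + (-3.6880) = 9.7520

$9.75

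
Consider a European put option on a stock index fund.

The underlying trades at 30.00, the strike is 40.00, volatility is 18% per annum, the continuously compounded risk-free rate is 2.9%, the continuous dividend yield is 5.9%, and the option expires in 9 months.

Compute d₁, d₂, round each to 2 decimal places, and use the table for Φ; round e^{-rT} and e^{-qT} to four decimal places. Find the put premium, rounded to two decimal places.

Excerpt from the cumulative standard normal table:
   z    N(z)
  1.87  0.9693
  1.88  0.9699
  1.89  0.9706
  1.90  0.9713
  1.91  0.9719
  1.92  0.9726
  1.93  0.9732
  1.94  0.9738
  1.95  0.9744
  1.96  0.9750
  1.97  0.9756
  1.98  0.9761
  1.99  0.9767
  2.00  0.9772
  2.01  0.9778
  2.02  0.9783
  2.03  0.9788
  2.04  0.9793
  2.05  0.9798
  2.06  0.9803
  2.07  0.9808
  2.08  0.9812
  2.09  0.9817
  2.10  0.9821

10.49

σ√T = 0.18·√0.75 = 0.1559
d₁ = [ln(30/40) + (0.029 − 0.059 + 0.18²/2)·0.75] / 0.1559 = [-0.2877 − 0.0103] / 0.1559 = -1.9119 which rounds to -1.91
d₂ = d₁ − σ√T = -1.9119 − 0.1559 = -2.0678 which rounds to -2.07
exp(−qT) = exp(−0.059·0.75) = 0.9567;  exp(−rT) = exp(−0.029·0.75) = 0.9785
N(−d₂) = N(2.07) = 0.9808;  N(−d₁) = N(1.91) = 0.9719
P = 40·0.9785·0.9808 − 30·0.9567·0.9719 = 38.3885 − 27.8945 = 10.4940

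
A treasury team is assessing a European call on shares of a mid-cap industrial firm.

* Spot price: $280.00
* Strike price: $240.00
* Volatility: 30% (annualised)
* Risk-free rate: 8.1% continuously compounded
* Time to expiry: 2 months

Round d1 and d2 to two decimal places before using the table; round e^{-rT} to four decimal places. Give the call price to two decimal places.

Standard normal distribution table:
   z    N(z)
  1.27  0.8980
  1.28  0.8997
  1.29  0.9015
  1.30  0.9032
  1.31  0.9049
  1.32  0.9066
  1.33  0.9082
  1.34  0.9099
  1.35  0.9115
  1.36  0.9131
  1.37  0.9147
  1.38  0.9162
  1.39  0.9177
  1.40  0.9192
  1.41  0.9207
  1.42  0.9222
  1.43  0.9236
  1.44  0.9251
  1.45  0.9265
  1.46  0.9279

$44.34

σ√T = 0.3 × 0.4082 = 0.1225
d₁ = [ln(280/240) + (0.081 + 0.3²/2)·0.1667] / 0.1225 = [0.1542 + 0.0210] / 0.1225 = 1.4301 ⇒ 1.43
d₂ = d₁ − σ√T = 1.4301 − 0.1225 = 1.3076 ⇒ 1.31
exp(−rT) = exp(−0.081·0.1667) = 0.9866
N(d₁) = N(1.43) = 0.9236;  N(d₂) = N(1.31) = 0.9049
C = 280·0.9236 − 240·0.9866·0.9049 = 258.6080 − 214.2658 = 44.3422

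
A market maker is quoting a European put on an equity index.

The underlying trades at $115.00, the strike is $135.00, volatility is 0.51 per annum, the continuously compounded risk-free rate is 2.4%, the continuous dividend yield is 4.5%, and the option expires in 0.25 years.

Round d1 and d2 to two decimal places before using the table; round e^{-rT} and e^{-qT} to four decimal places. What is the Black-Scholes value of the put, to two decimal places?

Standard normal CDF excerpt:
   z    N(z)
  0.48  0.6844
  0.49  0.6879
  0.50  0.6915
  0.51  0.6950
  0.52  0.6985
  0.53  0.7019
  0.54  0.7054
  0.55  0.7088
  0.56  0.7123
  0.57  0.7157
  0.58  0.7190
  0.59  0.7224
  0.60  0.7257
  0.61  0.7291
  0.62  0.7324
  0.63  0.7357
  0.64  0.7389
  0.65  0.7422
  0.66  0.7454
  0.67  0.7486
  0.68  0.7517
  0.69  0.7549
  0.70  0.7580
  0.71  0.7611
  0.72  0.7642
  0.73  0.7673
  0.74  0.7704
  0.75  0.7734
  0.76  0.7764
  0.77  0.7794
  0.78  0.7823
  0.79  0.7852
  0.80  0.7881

$25.55

σ√T = 0.51 × 0.5000 = 0.2550
ln(S/K) + (r − q + σ²/2)T = ln(115/135) + (0.024 − 0.045 + 0.51²/2)·0.25 = -0.1603 + 0.0273 = -0.1331
d₁ = -0.1331 / 0.2550 = -0.5219 which rounds to -0.52
d₂ = d₁ − σ√T = -0.5219 − 0.2550 = -0.7769 which rounds to -0.78
e^(−qT) = e^(−0.045·0.25) = 0.9888;  e^(−rT) = e^(−0.024·0.25) = 0.9940
N(−d₂) = N(0.78) = 0.7823;  N(−d₁) = N(0.52) = 0.6985
P = 135·0.9940·0.7823 − 115·0.9888·0.6985 = 104.9768 − 79.4278 = 25.5490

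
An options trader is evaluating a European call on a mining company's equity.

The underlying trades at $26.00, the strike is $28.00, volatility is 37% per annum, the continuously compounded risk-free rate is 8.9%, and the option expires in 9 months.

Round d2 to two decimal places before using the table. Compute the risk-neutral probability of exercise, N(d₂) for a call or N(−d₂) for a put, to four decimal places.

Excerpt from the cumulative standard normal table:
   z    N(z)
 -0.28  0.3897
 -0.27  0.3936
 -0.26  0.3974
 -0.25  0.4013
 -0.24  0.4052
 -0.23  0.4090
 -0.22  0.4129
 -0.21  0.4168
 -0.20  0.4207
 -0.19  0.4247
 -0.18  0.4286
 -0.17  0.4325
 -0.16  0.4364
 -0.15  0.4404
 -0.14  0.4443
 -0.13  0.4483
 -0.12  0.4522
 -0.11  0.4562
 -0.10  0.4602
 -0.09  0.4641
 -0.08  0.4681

σ√T = 0.37·√0.75 = 0.3204
ln(S/K) + (r + σ²/2)T = ln(26/28) + (0.089 + 0.37²/2)·0.75 = -0.0741 + 0.1181 = 0.0440
d₁ = 0.0440 / 0.3204 = 0.1373 ⇒ 0.14
d₂ = d₁ − σ√T = 0.1373 − 0.3204 = -0.1832 ⇒ -0.18
Pr(exercise) under Q = N(d₂) = 0.4286

0.4286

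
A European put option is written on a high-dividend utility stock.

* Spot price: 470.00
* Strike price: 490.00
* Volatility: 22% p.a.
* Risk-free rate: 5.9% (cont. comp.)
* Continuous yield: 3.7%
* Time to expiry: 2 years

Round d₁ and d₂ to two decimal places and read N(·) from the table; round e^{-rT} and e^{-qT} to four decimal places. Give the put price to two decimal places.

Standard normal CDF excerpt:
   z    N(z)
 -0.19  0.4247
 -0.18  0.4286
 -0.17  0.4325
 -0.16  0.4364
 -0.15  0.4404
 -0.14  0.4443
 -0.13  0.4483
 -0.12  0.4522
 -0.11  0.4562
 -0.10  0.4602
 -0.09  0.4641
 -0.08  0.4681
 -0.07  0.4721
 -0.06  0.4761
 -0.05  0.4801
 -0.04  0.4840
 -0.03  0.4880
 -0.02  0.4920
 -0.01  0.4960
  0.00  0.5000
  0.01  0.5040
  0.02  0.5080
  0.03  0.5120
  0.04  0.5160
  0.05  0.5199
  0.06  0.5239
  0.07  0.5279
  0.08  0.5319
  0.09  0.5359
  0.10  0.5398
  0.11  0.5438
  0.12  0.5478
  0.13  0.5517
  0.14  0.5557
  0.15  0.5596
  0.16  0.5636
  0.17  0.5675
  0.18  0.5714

σ√T = 0.22 × 1.4142 = 0.3111
d₁ = [ln(470/490) + (0.059 − 0.037 + 0.22²/2)·2] / 0.3111 = [-0.0417 + 0.0924] / 0.3111 = 0.1630 → 0.16
d₂ = d₁ − σ√T = 0.1630 − 0.3111 = -0.1481 → -0.15
e^(−qT) = e^(−0.037·2) = 0.9287;  e^(−rT) = e^(−0.059·2) = 0.8887
P = 490·0.8887·N(0.15) − 470·0.9287·N(-0.16) = 490·0.8887·0.5596 − 470·0.9287·0.4364 = 243.6851 − 190.4838 = 53.2013

53.20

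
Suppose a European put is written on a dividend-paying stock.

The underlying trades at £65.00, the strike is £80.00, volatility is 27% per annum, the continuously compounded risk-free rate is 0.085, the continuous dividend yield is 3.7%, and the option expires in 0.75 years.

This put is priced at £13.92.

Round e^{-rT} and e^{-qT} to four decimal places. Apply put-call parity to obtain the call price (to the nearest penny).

e^(−qT) = e^(−0.037·0.75) = 0.9726;  e^(−rT) = e^(−0.085·0.75) = 0.9382
Put-call parity: C − P = S·e^(−qT) − K·e^(−rT) = 65·0.9726 − 80·0.9382 = 63.2190 − 75.0560 = -11.8370
C = P + (C − P) = 13.92 + (-11.8370) = 2.0830

£2.08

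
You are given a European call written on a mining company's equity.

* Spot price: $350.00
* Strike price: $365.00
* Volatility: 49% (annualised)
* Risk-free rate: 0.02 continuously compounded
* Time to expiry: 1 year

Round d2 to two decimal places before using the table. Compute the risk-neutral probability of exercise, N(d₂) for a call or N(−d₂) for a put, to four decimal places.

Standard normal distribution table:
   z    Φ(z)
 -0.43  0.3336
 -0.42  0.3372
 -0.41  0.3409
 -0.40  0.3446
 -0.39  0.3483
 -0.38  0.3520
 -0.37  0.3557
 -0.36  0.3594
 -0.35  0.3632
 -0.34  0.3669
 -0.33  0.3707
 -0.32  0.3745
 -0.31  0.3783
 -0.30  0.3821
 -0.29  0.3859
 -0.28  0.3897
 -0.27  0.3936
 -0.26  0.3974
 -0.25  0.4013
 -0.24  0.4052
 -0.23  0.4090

0.3859

σ√T = 0.49·√1 = 0.4900
ln(S/K) + (r + σ²/2)T = ln(350/365) + (0.02 + 0.49²/2)·1 = -0.0420 + 0.1400 = 0.0981
d₁ = 0.0981 / 0.4900 = 0.2002 which rounds to 0.20
d₂ = d₁ − σ√T = 0.2002 − 0.4900 = -0.2898 which rounds to -0.29
Risk-neutral Pr[S_T > K] = N(d₂) = N(-0.29) = 0.3859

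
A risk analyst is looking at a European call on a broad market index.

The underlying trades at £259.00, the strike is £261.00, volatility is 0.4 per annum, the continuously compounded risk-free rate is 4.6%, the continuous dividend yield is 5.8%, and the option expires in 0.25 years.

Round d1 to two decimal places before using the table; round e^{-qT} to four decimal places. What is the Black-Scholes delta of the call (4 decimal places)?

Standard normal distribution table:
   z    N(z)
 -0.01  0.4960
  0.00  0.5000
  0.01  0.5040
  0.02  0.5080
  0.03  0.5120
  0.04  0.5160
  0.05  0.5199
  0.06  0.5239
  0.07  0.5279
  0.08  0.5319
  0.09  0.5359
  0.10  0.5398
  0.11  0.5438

σ√T = 0.4·√0.25 = 0.2000
ln(S/K) + (r − q + σ²/2)T = ln(259/261) + (0.046 − 0.058 + 0.4²/2)·0.25 = -0.0077 + 0.0170 = 0.0093
d₁ = 0.0093 / 0.2000 = 0.0465 → 0.05
N(d₁) = N(0.05) = 0.5199
Δ_call = exp(−qT)·N(d₁) = 0.9856·0.5199 = 0.5124

0.5124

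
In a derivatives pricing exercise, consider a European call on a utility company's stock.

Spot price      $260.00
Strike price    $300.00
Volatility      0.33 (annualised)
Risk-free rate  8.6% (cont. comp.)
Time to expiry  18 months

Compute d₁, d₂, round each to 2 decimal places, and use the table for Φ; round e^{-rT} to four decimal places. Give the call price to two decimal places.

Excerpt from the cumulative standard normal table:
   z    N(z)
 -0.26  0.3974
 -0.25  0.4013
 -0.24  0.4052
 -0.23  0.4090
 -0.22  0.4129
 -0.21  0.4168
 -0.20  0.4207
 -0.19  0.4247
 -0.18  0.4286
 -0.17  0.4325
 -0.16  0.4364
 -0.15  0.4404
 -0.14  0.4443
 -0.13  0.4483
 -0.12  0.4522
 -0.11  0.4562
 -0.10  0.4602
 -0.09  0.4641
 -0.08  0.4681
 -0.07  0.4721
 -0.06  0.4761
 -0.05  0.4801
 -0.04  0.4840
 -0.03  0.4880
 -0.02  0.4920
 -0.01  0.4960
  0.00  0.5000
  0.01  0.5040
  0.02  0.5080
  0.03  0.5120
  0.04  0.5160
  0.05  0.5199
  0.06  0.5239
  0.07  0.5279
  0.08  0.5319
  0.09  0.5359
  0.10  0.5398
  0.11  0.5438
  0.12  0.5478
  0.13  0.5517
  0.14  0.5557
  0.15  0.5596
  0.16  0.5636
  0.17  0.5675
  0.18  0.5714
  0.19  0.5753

T = 1.5;  σ√T = 0.4042
d₁ = [ln(260/300) + (0.086 + 0.33²/2)·1.5] / 0.4042 = [-0.1431 + 0.2107] / 0.4042 = 0.1672 → 0.17
d₂ = d₁ − σ√T = 0.1672 − 0.4042 = -0.2370 → -0.24
e^(−rT) = e^(−0.086·1.5) = 0.8790
N(d₁) = N(0.17) = 0.5675;  N(d₂) = N(-0.24) = 0.4052
C = 260·0.5675 − 300·0.8790·0.4052 = 147.5500 − 106.8512 = 40.6988

$40.70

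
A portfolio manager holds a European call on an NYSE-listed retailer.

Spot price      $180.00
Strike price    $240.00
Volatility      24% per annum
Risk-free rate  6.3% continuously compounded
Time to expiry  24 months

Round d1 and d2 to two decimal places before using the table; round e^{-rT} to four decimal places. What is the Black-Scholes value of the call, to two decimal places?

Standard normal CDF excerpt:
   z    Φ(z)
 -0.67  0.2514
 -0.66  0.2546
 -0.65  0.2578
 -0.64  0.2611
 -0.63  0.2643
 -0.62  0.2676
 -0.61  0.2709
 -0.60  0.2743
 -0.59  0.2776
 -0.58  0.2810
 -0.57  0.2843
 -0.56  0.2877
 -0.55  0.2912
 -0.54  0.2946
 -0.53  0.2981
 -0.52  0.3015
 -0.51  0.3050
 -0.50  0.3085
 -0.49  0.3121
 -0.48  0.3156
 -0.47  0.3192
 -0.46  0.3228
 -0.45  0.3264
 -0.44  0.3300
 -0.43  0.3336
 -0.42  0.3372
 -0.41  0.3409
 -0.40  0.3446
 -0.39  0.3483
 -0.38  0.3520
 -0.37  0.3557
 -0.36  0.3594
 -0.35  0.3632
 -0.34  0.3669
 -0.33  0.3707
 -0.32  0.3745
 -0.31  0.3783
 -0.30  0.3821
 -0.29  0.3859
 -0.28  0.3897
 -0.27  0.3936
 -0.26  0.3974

σ√T = 0.24·√2 = 0.3394
d₁ = [ln(180/240) + (0.063 + 0.24²/2)·2] / 0.3394 = [-0.2877 + 0.1836] / 0.3394 = -0.3067 ≈ -0.31
d₂ = d₁ − σ√T = -0.3067 − 0.3394 = -0.6461 ≈ -0.65
exp(−rT) = exp(−0.063·2) = 0.8816
C = 180·N(-0.31) − 240·0.8816·N(-0.65) = 180·0.3783 − 240·0.8816·0.2578 = 68.0940 − 54.5464 = 13.5476

$13.55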